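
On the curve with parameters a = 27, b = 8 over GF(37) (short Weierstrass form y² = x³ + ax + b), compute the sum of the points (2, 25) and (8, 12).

(2, 25) + (8, 12). λ = (12 - 25)/(8 - 2) ≡ 24/6 mod 37. 6⁻¹ ≡ 31 (mod 37), so λ ≡ 4.
  x = λ² - 2 - 8 = 16 - 10 ≡ 6; y = λ·(2 - 6) - 25 ≡ 33. → (6, 33)

(6, 33)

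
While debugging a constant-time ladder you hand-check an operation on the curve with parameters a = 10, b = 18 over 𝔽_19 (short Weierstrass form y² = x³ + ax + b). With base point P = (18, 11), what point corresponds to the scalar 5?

Double-and-add on 5 = (101)₂. Start with P = (18, 11) for the leading 1-bit.
double: tangent at (18, 11): λ = (3·18² + 10)/(2·11) ≡ 13/3. 3⁻¹ ≡ 13 (mod 19), so λ ≡ 13·13 ≡ 17.
  x = λ² - 18 - 18 = 289 - 36 ≡ 6; y = λ·(18 - 6) - 11 ≡ 3. → (6, 3)
double: tangent at (6, 3): λ = (3·6² + 10)/(2·3) ≡ 4/6. 6⁻¹ ≡ 16 (mod 19) since 6·16 = 96 ≡ 1, so λ ≡ 4·16 ≡ 7.
  x = λ² - 6 - 6 = 49 - 12 ≡ 18; y = λ·(6 - 18) - 3 ≡ 8. → (18, 8)
add P: (18, 8) + (18, 11): same x and y₁ ≡ -y₂, so the sum is the point at infinity.

O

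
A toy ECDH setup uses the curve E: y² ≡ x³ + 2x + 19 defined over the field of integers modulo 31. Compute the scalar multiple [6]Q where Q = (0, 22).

Double-and-add on 6 = (110)₂. Start with Q = (0, 22) for the leading 1-bit.
double: tangent at (0, 22): λ = (3·0² + 2)/(2·22) ≡ 2/13. 13⁻¹ ≡ 12 (mod 31) since 13·12 = 156 ≡ 1, so λ ≡ 2·12 ≡ 24.
  x = λ² - 0 - 0 = 576 - 0 ≡ 18; y = λ·(0 - 18) - 22 ≡ 11. → (18, 11)
add Q: (18, 11) + (0, 22). λ = (22 - 11)/(0 - 18) ≡ 11/13 mod 31. 13⁻¹ ≡ 12 (mod 31), so λ ≡ 8.
  x = λ² - 18 - 0 = 64 - 18 ≡ 15; y = λ·(18 - 15) - 11 ≡ 13. → (15, 13)
double: tangent at (15, 13): λ = (3·15² + 2)/(2·13) ≡ 26/26. 26⁻¹ ≡ 6 (mod 31), so λ ≡ 26·6 ≡ 1.
  x = λ² - 15 - 15 = 1 - 30 ≡ 2; y = λ·(15 - 2) - 13 ≡ 0. → (2, 0)

(2, 0)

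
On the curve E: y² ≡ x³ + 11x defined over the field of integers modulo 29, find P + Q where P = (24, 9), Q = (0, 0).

(24, 9) + (0, 0). λ = (0 - 9)/(0 - 24) ≡ 20/5 mod 29. 5⁻¹ ≡ 6 (mod 29), so λ ≡ 4.
  x = λ² - 24 - 0 = 16 - 24 ≡ 21; y = λ·(24 - 21) - 9 ≡ 3. → (21, 3)

(21, 3)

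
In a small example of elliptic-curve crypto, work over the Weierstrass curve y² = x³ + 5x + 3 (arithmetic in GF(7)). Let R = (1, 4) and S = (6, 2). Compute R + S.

(1, 3)

(1, 4) + (6, 2). λ = (2 - 4)/(6 - 1) ≡ 5/5 mod 7. 5⁻¹ ≡ 3 (mod 7), so λ ≡ 1.
  x = λ² - 1 - 6 = 1 - 7 ≡ 1; y = λ·(1 - 1) - 4 ≡ 3. → (1, 3)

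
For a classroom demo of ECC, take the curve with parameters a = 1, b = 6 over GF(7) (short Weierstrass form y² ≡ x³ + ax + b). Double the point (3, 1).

(1, 6)

tangent at (3, 1): λ = (3·3² + 1)/(2·1) ≡ 0/2. 2⁻¹ ≡ 4 (mod 7) since 2·4 = 8 ≡ 1, so λ ≡ 0·4 ≡ 0.
  x = λ² - 3 - 3 = 0 - 6 ≡ 1; y = λ·(3 - 1) - 1 ≡ 6. → (1, 6)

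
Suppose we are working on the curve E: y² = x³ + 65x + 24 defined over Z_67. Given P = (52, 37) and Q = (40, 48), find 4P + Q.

(35, 63)

First 4P:
Double-and-add on 4 = (100)₂. Start with P = (52, 37) for the leading 1-bit.
double: tangent at (52, 37): λ = (3·52² + 65)/(2·37) ≡ 3/7. 7⁻¹ ≡ 48 (mod 67), so λ ≡ 3·48 ≡ 10.
  x = λ² - 52 - 52 = 100 - 104 ≡ 63; y = λ·(52 - 63) - 37 ≡ 54. → (63, 54)
double: tangent at (63, 54): λ = (3·63² + 65)/(2·54) ≡ 46/41. 41⁻¹ ≡ 18 (mod 67), so λ ≡ 46·18 ≡ 24.
  x = λ² - 63 - 63 = 576 - 126 ≡ 48; y = λ·(63 - 48) - 54 ≡ 38. → (48, 38)
4P = (48, 38).
Finally 4P + Q:
(48, 38) + (40, 48). λ = (48 - 38)/(40 - 48) ≡ 10/59 mod 67. 59⁻¹ ≡ 25 (mod 67), so λ ≡ 49.
  x = λ² - 48 - 40 = 2401 - 88 ≡ 35; y = λ·(48 - 35) - 38 ≡ 63. → (35, 63)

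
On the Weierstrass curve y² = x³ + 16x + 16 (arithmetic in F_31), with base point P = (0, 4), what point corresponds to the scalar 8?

Double-and-add on 8 = (1000)₂. Start with P = (0, 4) for the leading 1-bit.
double: tangent at (0, 4): λ = (3·0² + 16)/(2·4) ≡ 16/8. 8⁻¹ ≡ 4 (mod 31), so λ ≡ 16·4 ≡ 2.
  x = λ² - 0 - 0 = 4 - 0 ≡ 4; y = λ·(0 - 4) - 4 ≡ 19. → (4, 19)
double: tangent at (4, 19): λ = (3·4² + 16)/(2·19) ≡ 2/7. 7⁻¹ ≡ 9 (mod 31) since 7·9 = 63 ≡ 1, so λ ≡ 2·9 ≡ 18.
  x = λ² - 4 - 4 = 324 - 8 ≡ 6; y = λ·(4 - 6) - 19 ≡ 7. → (6, 7)
double: tangent at (6, 7): λ = (3·6² + 16)/(2·7) ≡ 0/14. 14⁻¹ ≡ 20 (mod 31) since 14·20 = 280 ≡ 1, so λ ≡ 0·20 ≡ 0.
  x = λ² - 6 - 6 = 0 - 12 ≡ 19; y = λ·(6 - 19) - 7 ≡ 24. → (19, 24)

(19, 24)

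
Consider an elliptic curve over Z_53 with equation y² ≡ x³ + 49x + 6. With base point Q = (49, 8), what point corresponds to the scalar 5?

(28, 13)

Double-and-add on 5 = (101)₂. Start with Q = (49, 8) for the leading 1-bit.
double: tangent at (49, 8): λ = (3·49² + 49)/(2·8) ≡ 44/16. 16⁻¹ ≡ 10 (mod 53), so λ ≡ 44·10 ≡ 16.
  x = λ² - 49 - 49 = 256 - 98 ≡ 52; y = λ·(49 - 52) - 8 ≡ 50. → (52, 50)
double: tangent at (52, 50): λ = (3·52² + 49)/(2·50) ≡ 52/47. 47⁻¹ ≡ 44 (mod 53), so λ ≡ 52·44 ≡ 9.
  x = λ² - 52 - 52 = 81 - 104 ≡ 30; y = λ·(52 - 30) - 50 ≡ 42. → (30, 42)
add Q: (30, 42) + (49, 8). λ = (8 - 42)/(49 - 30) ≡ 19/19 mod 53. 19⁻¹ ≡ 14 (mod 53), so λ ≡ 1.
  x = λ² - 30 - 49 = 1 - 79 ≡ 28; y = λ·(30 - 28) - 42 ≡ 13. → (28, 13)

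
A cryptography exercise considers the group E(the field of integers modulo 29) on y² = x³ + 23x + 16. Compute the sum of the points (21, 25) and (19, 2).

(27, 22)

(21, 25) + (19, 2). λ = (2 - 25)/(19 - 21) ≡ 6/27 mod 29. 27⁻¹ ≡ 14 (mod 29), so λ ≡ 26.
  x = λ² - 21 - 19 = 676 - 40 ≡ 27; y = λ·(21 - 27) - 25 ≡ 22. → (27, 22)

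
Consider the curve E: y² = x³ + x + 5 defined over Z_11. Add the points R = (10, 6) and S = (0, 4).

(5, 6)

(10, 6) + (0, 4). λ = (4 - 6)/(0 - 10) ≡ 9/1 mod 11. 1⁻¹ ≡ 1 (mod 11), so λ ≡ 9.
  x = λ² - 10 - 0 = 81 - 10 ≡ 5; y = λ·(10 - 5) - 6 ≡ 6. → (5, 6)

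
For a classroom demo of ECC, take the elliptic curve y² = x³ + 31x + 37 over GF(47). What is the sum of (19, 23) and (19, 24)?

The two points share x = 19 and their y-coordinates satisfy 23 + 24 ≡ 0 (mod 47), so they are inverses. Their sum is O.

O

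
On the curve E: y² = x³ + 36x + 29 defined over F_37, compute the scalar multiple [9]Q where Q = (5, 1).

(5, 36)

Double-and-add on 9 = (1001)₂. Start with Q = (5, 1) for the leading 1-bit.
double: tangent at (5, 1): λ = (3·5² + 36)/(2·1) ≡ 0/2. 2⁻¹ ≡ 19 (mod 37), so λ ≡ 0·19 ≡ 0.
  x = λ² - 5 - 5 = 0 - 10 ≡ 27; y = λ·(5 - 27) - 1 ≡ 36. → (27, 36)
double: tangent at (27, 36): λ = (3·27² + 36)/(2·36) ≡ 3/35. 35⁻¹ ≡ 18 (mod 37) since 35·18 = 630 ≡ 1, so λ ≡ 3·18 ≡ 17.
  x = λ² - 27 - 27 = 289 - 54 ≡ 13; y = λ·(27 - 13) - 36 ≡ 17. → (13, 17)
double: tangent at (13, 17): λ = (3·13² + 36)/(2·17) ≡ 25/34. 34⁻¹ ≡ 12 (mod 37), so λ ≡ 25·12 ≡ 4.
  x = λ² - 13 - 13 = 16 - 26 ≡ 27; y = λ·(13 - 27) - 17 ≡ 1. → (27, 1)
add Q: (27, 1) + (5, 1). λ = (1 - 1)/(5 - 27) ≡ 0/15 mod 37. 15⁻¹ ≡ 5 (mod 37), so λ ≡ 0.
  x = λ² - 27 - 5 = 0 - 32 ≡ 5; y = λ·(27 - 5) - 1 ≡ 36. → (5, 36)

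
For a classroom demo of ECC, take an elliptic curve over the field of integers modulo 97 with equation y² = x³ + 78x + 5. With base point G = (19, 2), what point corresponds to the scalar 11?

Repeated addition: build up to 11G.
2G: tangent at (19, 2): λ = (3·19² + 78)/(2·2) ≡ 94/4. 4⁻¹ ≡ 73 (mod 97), so λ ≡ 94·73 ≡ 72.
  x = λ² - 19 - 19 = 5184 - 38 ≡ 5; y = λ·(19 - 5) - 2 ≡ 36. → (5, 36)
3G: (5, 36) + (19, 2). λ = (2 - 36)/(19 - 5) ≡ 63/14 mod 97. 14⁻¹ ≡ 7 (mod 97) since 14·7 = 98 ≡ 1, so λ ≡ 53.
  x = λ² - 5 - 19 = 2809 - 24 ≡ 69; y = λ·(5 - 69) - 36 ≡ 64. → (69, 64)
4G: (69, 64) + (19, 2). λ = (2 - 64)/(19 - 69) ≡ 35/47 mod 97. 47⁻¹ ≡ 64 (mod 97), so λ ≡ 9.
  x = λ² - 69 - 19 = 81 - 88 ≡ 90; y = λ·(69 - 90) - 64 ≡ 38. → (90, 38)
5G: (90, 38) + (19, 2). λ = (2 - 38)/(19 - 90) ≡ 61/26 mod 97. 26⁻¹ ≡ 56 (mod 97), so λ ≡ 21.
  x = λ² - 90 - 19 = 441 - 109 ≡ 41; y = λ·(90 - 41) - 38 ≡ 21. → (41, 21)
6G: (41, 21) + (19, 2). λ = (2 - 21)/(19 - 41) ≡ 78/75 mod 97. 75⁻¹ ≡ 22 (mod 97), so λ ≡ 67.
  x = λ² - 41 - 19 = 4489 - 60 ≡ 64; y = λ·(41 - 64) - 21 ≡ 87. → (64, 87)
7G: (64, 87) + (19, 2). λ = (2 - 87)/(19 - 64) ≡ 12/52 mod 97. 52⁻¹ ≡ 28 (mod 97) since 52·28 = 1456 ≡ 1, so λ ≡ 45.
  x = λ² - 64 - 19 = 2025 - 83 ≡ 2; y = λ·(64 - 2) - 87 ≡ 84. → (2, 84)
8G: (2, 84) + (19, 2). λ = (2 - 84)/(19 - 2) ≡ 15/17 mod 97. 17⁻¹ ≡ 40 (mod 97), so λ ≡ 18.
  x = λ² - 2 - 19 = 324 - 21 ≡ 12; y = λ·(2 - 12) - 84 ≡ 27. → (12, 27)
9G: (12, 27) + (19, 2). λ = (2 - 27)/(19 - 12) ≡ 72/7 mod 97. 7⁻¹ ≡ 14 (mod 97) since 7·14 = 98 ≡ 1, so λ ≡ 38.
  x = λ² - 12 - 19 = 1444 - 31 ≡ 55; y = λ·(12 - 55) - 27 ≡ 85. → (55, 85)
10G: (55, 85) + (19, 2). λ = (2 - 85)/(19 - 55) ≡ 14/61 mod 97. 61⁻¹ ≡ 35 (mod 97), so λ ≡ 5.
  x = λ² - 55 - 19 = 25 - 74 ≡ 48; y = λ·(55 - 48) - 85 ≡ 47. → (48, 47)
11G: (48, 47) + (19, 2). λ = (2 - 47)/(19 - 48) ≡ 52/68 mod 97. 68⁻¹ ≡ 10 (mod 97), so λ ≡ 35.
  x = λ² - 48 - 19 = 1225 - 67 ≡ 91; y = λ·(48 - 91) - 47 ≡ 0. → (91, 0)

(91, 0)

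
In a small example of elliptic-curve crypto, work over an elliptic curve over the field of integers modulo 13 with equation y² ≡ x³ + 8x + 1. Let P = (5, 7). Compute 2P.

(2, 8)

tangent at (5, 7): λ = (3·5² + 8)/(2·7) ≡ 5/1. 1⁻¹ ≡ 1 (mod 13), so λ ≡ 5·1 ≡ 5.
  x = λ² - 5 - 5 = 25 - 10 ≡ 2; y = λ·(5 - 2) - 7 ≡ 8. → (2, 8)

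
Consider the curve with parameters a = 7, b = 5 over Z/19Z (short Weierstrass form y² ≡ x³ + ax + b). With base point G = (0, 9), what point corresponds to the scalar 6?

(7, 6)

Double-and-add on 6 = (110)₂. Start with G = (0, 9) for the leading 1-bit.
double: tangent at (0, 9): λ = (3·0² + 7)/(2·9) ≡ 7/18. 18⁻¹ ≡ 18 (mod 19), so λ ≡ 7·18 ≡ 12.
  x = λ² - 0 - 0 = 144 - 0 ≡ 11; y = λ·(0 - 11) - 9 ≡ 11. → (11, 11)
add G: (11, 11) + (0, 9). λ = (9 - 11)/(0 - 11) ≡ 17/8 mod 19. 8⁻¹ ≡ 12 (mod 19) since 8·12 = 96 ≡ 1, so λ ≡ 14.
  x = λ² - 11 - 0 = 196 - 11 ≡ 14; y = λ·(11 - 14) - 11 ≡ 4. → (14, 4)
double: tangent at (14, 4): λ = (3·14² + 7)/(2·4) ≡ 6/8. 8⁻¹ ≡ 12 (mod 19) since 8·12 = 96 ≡ 1, so λ ≡ 6·12 ≡ 15.
  x = λ² - 14 - 14 = 225 - 28 ≡ 7; y = λ·(14 - 7) - 4 ≡ 6. → (7, 6)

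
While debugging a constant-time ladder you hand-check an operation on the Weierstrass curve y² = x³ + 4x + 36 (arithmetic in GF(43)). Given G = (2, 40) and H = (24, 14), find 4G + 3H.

First 4G:
Double-and-add on 4 = (100)₂. Start with G = (2, 40) for the leading 1-bit.
double: tangent at (2, 40): λ = (3·2² + 4)/(2·40) ≡ 16/37. 37⁻¹ ≡ 7 (mod 43), so λ ≡ 16·7 ≡ 26.
  x = λ² - 2 - 2 = 676 - 4 ≡ 27; y = λ·(2 - 27) - 40 ≡ 41. → (27, 41)
double: tangent at (27, 41): λ = (3·27² + 4)/(2·41) ≡ 41/39. 39⁻¹ ≡ 32 (mod 43), so λ ≡ 41·32 ≡ 22.
  x = λ² - 27 - 27 = 484 - 54 ≡ 0; y = λ·(27 - 0) - 41 ≡ 37. → (0, 37)
4G = (0, 37).
Next 3H:
Repeated addition: build up to 3H.
2H: tangent at (24, 14): λ = (3·24² + 4)/(2·14) ≡ 12/28. 28⁻¹ ≡ 20 (mod 43), so λ ≡ 12·20 ≡ 25.
  x = λ² - 24 - 24 = 625 - 48 ≡ 18; y = λ·(24 - 18) - 14 ≡ 7. → (18, 7)
3H: (18, 7) + (24, 14). λ = (14 - 7)/(24 - 18) ≡ 7/6 mod 43. 6⁻¹ ≡ 36 (mod 43) since 6·36 = 216 ≡ 1, so λ ≡ 37.
  x = λ² - 18 - 24 = 1369 - 42 ≡ 37; y = λ·(18 - 37) - 7 ≡ 21. → (37, 21)
3H = (37, 21).
Finally 4G + 3H:
(0, 37) + (37, 21). λ = (21 - 37)/(37 - 0) ≡ 27/37 mod 43. 37⁻¹ ≡ 7 (mod 43), so λ ≡ 17.
  x = λ² - 0 - 37 = 289 - 37 ≡ 37; y = λ·(0 - 37) - 37 ≡ 22. → (37, 22)

(37, 22)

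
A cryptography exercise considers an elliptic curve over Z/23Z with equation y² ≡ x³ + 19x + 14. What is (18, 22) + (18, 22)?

tangent at (18, 22): λ = (3·18² + 19)/(2·22) ≡ 2/21. 21⁻¹ ≡ 11 (mod 23), so λ ≡ 2·11 ≡ 22.
  x = λ² - 18 - 18 = 484 - 36 ≡ 11; y = λ·(18 - 11) - 22 ≡ 17. → (11, 17)

(11, 17)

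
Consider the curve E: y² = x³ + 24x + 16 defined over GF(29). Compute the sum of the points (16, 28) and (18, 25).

(19, 20)

(16, 28) + (18, 25). λ = (25 - 28)/(18 - 16) ≡ 26/2 mod 29. 2⁻¹ ≡ 15 (mod 29), so λ ≡ 13.
  x = λ² - 16 - 18 = 169 - 34 ≡ 19; y = λ·(16 - 19) - 28 ≡ 20. → (19, 20)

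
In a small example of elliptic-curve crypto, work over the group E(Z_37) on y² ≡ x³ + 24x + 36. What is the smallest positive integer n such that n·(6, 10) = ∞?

2P: tangent at (6, 10): λ = (3·6² + 24)/(2·10) ≡ 21/20. 20⁻¹ ≡ 13 (mod 37) since 20·13 = 260 ≡ 1, so λ ≡ 21·13 ≡ 14.
  x = λ² - 6 - 6 = 196 - 12 ≡ 36; y = λ·(6 - 36) - 10 ≡ 14. → (36, 14)
3P: (36, 14) + (6, 10). λ = (10 - 14)/(6 - 36) ≡ 33/7 mod 37. 7⁻¹ ≡ 16 (mod 37) since 7·16 = 112 ≡ 1, so λ ≡ 10.
  x = λ² - 36 - 6 = 100 - 42 ≡ 21; y = λ·(36 - 21) - 14 ≡ 25. → (21, 25)
4P: (21, 25) + (6, 10). λ = (10 - 25)/(6 - 21) ≡ 22/22 mod 37. 22⁻¹ ≡ 32 (mod 37), so λ ≡ 1.
  x = λ² - 21 - 6 = 1 - 27 ≡ 11; y = λ·(21 - 11) - 25 ≡ 22. → (11, 22)
5P: (11, 22) + (6, 10). λ = (10 - 22)/(6 - 11) ≡ 25/32 mod 37. 32⁻¹ ≡ 22 (mod 37), so λ ≡ 32.
  x = λ² - 11 - 6 = 1024 - 17 ≡ 8; y = λ·(11 - 8) - 22 ≡ 0. → (8, 0)
6P: (8, 0) + (6, 10). λ = (10 - 0)/(6 - 8) ≡ 10/35 mod 37. 35⁻¹ ≡ 18 (mod 37) since 35·18 = 630 ≡ 1, so λ ≡ 32.
  x = λ² - 8 - 6 = 1024 - 14 ≡ 11; y = λ·(8 - 11) - 0 ≡ 15. → (11, 15)
7P: (11, 15) + (6, 10). λ = (10 - 15)/(6 - 11) ≡ 32/32 mod 37. 32⁻¹ ≡ 22 (mod 37) since 32·22 = 704 ≡ 1, so λ ≡ 1.
  x = λ² - 11 - 6 = 1 - 17 ≡ 21; y = λ·(11 - 21) - 15 ≡ 12. → (21, 12)
8P: (21, 12) + (6, 10). λ = (10 - 12)/(6 - 21) ≡ 35/22 mod 37. 22⁻¹ ≡ 32 (mod 37) since 22·32 = 704 ≡ 1, so λ ≡ 10.
  x = λ² - 21 - 6 = 100 - 27 ≡ 36; y = λ·(21 - 36) - 12 ≡ 23. → (36, 23)
9P: (36, 23) + (6, 10). λ = (10 - 23)/(6 - 36) ≡ 24/7 mod 37. 7⁻¹ ≡ 16 (mod 37), so λ ≡ 14.
  x = λ² - 36 - 6 = 196 - 42 ≡ 6; y = λ·(36 - 6) - 23 ≡ 27. → (6, 27)
10P: (6, 27) + (6, 10): same x and y₁ ≡ -y₂, so the sum is ∞.
10P = ∞, so the order is 10.

10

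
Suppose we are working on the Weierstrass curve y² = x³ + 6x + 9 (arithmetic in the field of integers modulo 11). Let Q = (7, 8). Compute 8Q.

Repeated addition: build up to 8Q.
2Q: tangent at (7, 8): λ = (3·7² + 6)/(2·8) ≡ 10/5. 5⁻¹ ≡ 9 (mod 11), so λ ≡ 10·9 ≡ 2.
  x = λ² - 7 - 7 = 4 - 14 ≡ 1; y = λ·(7 - 1) - 8 ≡ 4. → (1, 4)
3Q: (1, 4) + (7, 8). λ = (8 - 4)/(7 - 1) ≡ 4/6 mod 11. 6⁻¹ ≡ 2 (mod 11), so λ ≡ 8.
  x = λ² - 1 - 7 = 64 - 8 ≡ 1; y = λ·(1 - 1) - 4 ≡ 7. → (1, 7)
4Q: (1, 7) + (7, 8). λ = (8 - 7)/(7 - 1) ≡ 1/6 mod 11. 6⁻¹ ≡ 2 (mod 11), so λ ≡ 2.
  x = λ² - 1 - 7 = 4 - 8 ≡ 7; y = λ·(1 - 7) - 7 ≡ 3. → (7, 3)
5Q: (7, 3) + (7, 8): same x and y₁ ≡ -y₂, so the sum is 𝒪.
6Q: 𝒪 + (7, 8) = (7, 8) (identity).
7Q: tangent at (7, 8): λ = (3·7² + 6)/(2·8) ≡ 10/5. 5⁻¹ ≡ 9 (mod 11) since 5·9 = 45 ≡ 1, so λ ≡ 10·9 ≡ 2.
  x = λ² - 7 - 7 = 4 - 14 ≡ 1; y = λ·(7 - 1) - 8 ≡ 4. → (1, 4)
8Q: (1, 4) + (7, 8). λ = (8 - 4)/(7 - 1) ≡ 4/6 mod 11. 6⁻¹ ≡ 2 (mod 11), so λ ≡ 8.
  x = λ² - 1 - 7 = 64 - 8 ≡ 1; y = λ·(1 - 1) - 4 ≡ 7. → (1, 7)

(1, 7)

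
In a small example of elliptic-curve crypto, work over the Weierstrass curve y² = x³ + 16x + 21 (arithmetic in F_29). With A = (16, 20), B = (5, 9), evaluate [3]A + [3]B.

(16, 20)

First 3A:
Repeated addition: build up to 3A.
2A: tangent at (16, 20): λ = (3·16² + 16)/(2·20) ≡ 1/11. 11⁻¹ ≡ 8 (mod 29), so λ ≡ 1·8 ≡ 8.
  x = λ² - 16 - 16 = 64 - 32 ≡ 3; y = λ·(16 - 3) - 20 ≡ 26. → (3, 26)
3A: (3, 26) + (16, 20). λ = (20 - 26)/(16 - 3) ≡ 23/13 mod 29. 13⁻¹ ≡ 9 (mod 29) since 13·9 = 117 ≡ 1, so λ ≡ 4.
  x = λ² - 3 - 16 = 16 - 19 ≡ 26; y = λ·(3 - 26) - 26 ≡ 27. → (26, 27)
3A = (26, 27).
Next 3B:
Repeated addition: build up to 3B.
2B: tangent at (5, 9): λ = (3·5² + 16)/(2·9) ≡ 4/18. 18⁻¹ ≡ 21 (mod 29), so λ ≡ 4·21 ≡ 26.
  x = λ² - 5 - 5 = 676 - 10 ≡ 28; y = λ·(5 - 28) - 9 ≡ 2. → (28, 2)
3B: (28, 2) + (5, 9). λ = (9 - 2)/(5 - 28) ≡ 7/6 mod 29. 6⁻¹ ≡ 5 (mod 29), so λ ≡ 6.
  x = λ² - 28 - 5 = 36 - 33 ≡ 3; y = λ·(28 - 3) - 2 ≡ 3. → (3, 3)
3B = (3, 3).
Finally 3A + 3B:
(26, 27) + (3, 3). λ = (3 - 27)/(3 - 26) ≡ 5/6 mod 29. 6⁻¹ ≡ 5 (mod 29), so λ ≡ 25.
  x = λ² - 26 - 3 = 625 - 29 ≡ 16; y = λ·(26 - 16) - 27 ≡ 20. → (16, 20)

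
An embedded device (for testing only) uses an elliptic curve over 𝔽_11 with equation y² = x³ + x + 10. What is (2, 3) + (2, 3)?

(1, 1)

tangent at (2, 3): λ = (3·2² + 1)/(2·3) ≡ 2/6. 6⁻¹ ≡ 2 (mod 11) since 6·2 = 12 ≡ 1, so λ ≡ 2·2 ≡ 4.
  x = λ² - 2 - 2 = 16 - 4 ≡ 1; y = λ·(2 - 1) - 3 ≡ 1. → (1, 1)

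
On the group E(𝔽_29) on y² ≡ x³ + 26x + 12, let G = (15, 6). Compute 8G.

Double-and-add on 8 = (1000)₂. Start with G = (15, 6) for the leading 1-bit.
double: tangent at (15, 6): λ = (3·15² + 26)/(2·6) ≡ 5/12. 12⁻¹ ≡ 17 (mod 29), so λ ≡ 5·17 ≡ 27.
  x = λ² - 15 - 15 = 729 - 30 ≡ 3; y = λ·(15 - 3) - 6 ≡ 28. → (3, 28)
double: tangent at (3, 28): λ = (3·3² + 26)/(2·28) ≡ 24/27. 27⁻¹ ≡ 14 (mod 29) since 27·14 = 378 ≡ 1, so λ ≡ 24·14 ≡ 17.
  x = λ² - 3 - 3 = 289 - 6 ≡ 22; y = λ·(3 - 22) - 28 ≡ 26. → (22, 26)
double: tangent at (22, 26): λ = (3·22² + 26)/(2·26) ≡ 28/23. 23⁻¹ ≡ 24 (mod 29), so λ ≡ 28·24 ≡ 5.
  x = λ² - 22 - 22 = 25 - 44 ≡ 10; y = λ·(22 - 10) - 26 ≡ 5. → (10, 5)

(10, 5)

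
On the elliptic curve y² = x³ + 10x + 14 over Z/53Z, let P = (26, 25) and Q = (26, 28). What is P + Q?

O

The two points share x = 26 and their y-coordinates satisfy 25 + 28 ≡ 0 (mod 53), so they are inverses. Their sum is O.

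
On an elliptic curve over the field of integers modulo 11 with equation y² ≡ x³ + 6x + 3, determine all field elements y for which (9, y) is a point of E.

x³ + 6x + 3 = 786 ≡ 5 (mod 11).
Square roots of 5 mod 11: 4 and 7 (since 4² = 16 ≡ 5).

4, 7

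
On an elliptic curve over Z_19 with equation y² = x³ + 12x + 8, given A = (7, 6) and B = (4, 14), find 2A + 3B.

(6, 7)

First 2A:
Repeated addition: build up to 2A.
2A: tangent at (7, 6): λ = (3·7² + 12)/(2·6) ≡ 7/12. 12⁻¹ ≡ 8 (mod 19) since 12·8 = 96 ≡ 1, so λ ≡ 7·8 ≡ 18.
  x = λ² - 7 - 7 = 324 - 14 ≡ 6; y = λ·(7 - 6) - 6 ≡ 12. → (6, 12)
2A = (6, 12).
Next 3B:
Repeated addition: build up to 3B.
2B: tangent at (4, 14): λ = (3·4² + 12)/(2·14) ≡ 3/9. 9⁻¹ ≡ 17 (mod 19) since 9·17 = 153 ≡ 1, so λ ≡ 3·17 ≡ 13.
  x = λ² - 4 - 4 = 169 - 8 ≡ 9; y = λ·(4 - 9) - 14 ≡ 16. → (9, 16)
3B: (9, 16) + (4, 14). λ = (14 - 16)/(4 - 9) ≡ 17/14 mod 19. 14⁻¹ ≡ 15 (mod 19), so λ ≡ 8.
  x = λ² - 9 - 4 = 64 - 13 ≡ 13; y = λ·(9 - 13) - 16 ≡ 9. → (13, 9)
3B = (13, 9).
Finally 2A + 3B:
(6, 12) + (13, 9). λ = (9 - 12)/(13 - 6) ≡ 16/7 mod 19. 7⁻¹ ≡ 11 (mod 19) since 7·11 = 77 ≡ 1, so λ ≡ 5.
  x = λ² - 6 - 13 = 25 - 19 ≡ 6; y = λ·(6 - 6) - 12 ≡ 7. → (6, 7)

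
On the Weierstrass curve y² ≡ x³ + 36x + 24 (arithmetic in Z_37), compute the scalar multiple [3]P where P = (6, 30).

Repeated addition: build up to 3P.
2P: tangent at (6, 30): λ = (3·6² + 36)/(2·30) ≡ 33/23. 23⁻¹ ≡ 29 (mod 37), so λ ≡ 33·29 ≡ 32.
  x = λ² - 6 - 6 = 1024 - 12 ≡ 13; y = λ·(6 - 13) - 30 ≡ 5. → (13, 5)
3P: (13, 5) + (6, 30). λ = (30 - 5)/(6 - 13) ≡ 25/30 mod 37. 30⁻¹ ≡ 21 (mod 37) since 30·21 = 630 ≡ 1, so λ ≡ 7.
  x = λ² - 13 - 6 = 49 - 19 ≡ 30; y = λ·(13 - 30) - 5 ≡ 24. → (30, 24)

(30, 24)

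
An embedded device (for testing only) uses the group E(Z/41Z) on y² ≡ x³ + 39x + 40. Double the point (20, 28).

tangent at (20, 28): λ = (3·20² + 39)/(2·28) ≡ 9/15. 15⁻¹ ≡ 11 (mod 41), so λ ≡ 9·11 ≡ 17.
  x = λ² - 20 - 20 = 289 - 40 ≡ 3; y = λ·(20 - 3) - 28 ≡ 15. → (3, 15)

(3, 15)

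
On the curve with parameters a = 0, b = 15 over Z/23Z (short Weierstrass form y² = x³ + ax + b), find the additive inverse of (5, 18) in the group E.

(5, 5)

-(5, 18) = (5, -18 mod 23) = (5, 5).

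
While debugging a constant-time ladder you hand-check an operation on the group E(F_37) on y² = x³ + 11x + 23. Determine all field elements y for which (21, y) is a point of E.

x³ + 11x + 23 = 9515 ≡ 6 (mod 37).
6 is a non-residue mod 37; no y exists.

none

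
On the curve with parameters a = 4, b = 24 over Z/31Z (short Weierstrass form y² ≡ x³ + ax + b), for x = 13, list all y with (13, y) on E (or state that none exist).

x³ + 4x + 24 = 2273 ≡ 10 (mod 31).
Square roots of 10 mod 31: 14 and 17 (since 14² = 196 ≡ 10).

14, 17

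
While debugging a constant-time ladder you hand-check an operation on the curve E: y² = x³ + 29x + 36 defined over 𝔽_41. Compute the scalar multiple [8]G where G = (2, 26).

Double-and-add on 8 = (1000)₂. Start with G = (2, 26) for the leading 1-bit.
double: tangent at (2, 26): λ = (3·2² + 29)/(2·26) ≡ 0/11. 11⁻¹ ≡ 15 (mod 41), so λ ≡ 0·15 ≡ 0.
  x = λ² - 2 - 2 = 0 - 4 ≡ 37; y = λ·(2 - 37) - 26 ≡ 15. → (37, 15)
double: tangent at (37, 15): λ = (3·37² + 29)/(2·15) ≡ 36/30. 30⁻¹ ≡ 26 (mod 41), so λ ≡ 36·26 ≡ 34.
  x = λ² - 37 - 37 = 1156 - 74 ≡ 16; y = λ·(37 - 16) - 15 ≡ 2. → (16, 2)
double: tangent at (16, 2): λ = (3·16² + 29)/(2·2) ≡ 18/4. 4⁻¹ ≡ 31 (mod 41), so λ ≡ 18·31 ≡ 25.
  x = λ² - 16 - 16 = 625 - 32 ≡ 19; y = λ·(16 - 19) - 2 ≡ 5. → (19, 5)

(19, 5)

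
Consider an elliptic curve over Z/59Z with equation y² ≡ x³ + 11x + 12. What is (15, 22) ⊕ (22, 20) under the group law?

(57, 49)

(15, 22) + (22, 20). λ = (20 - 22)/(22 - 15) ≡ 57/7 mod 59. 7⁻¹ ≡ 17 (mod 59), so λ ≡ 25.
  x = λ² - 15 - 22 = 625 - 37 ≡ 57; y = λ·(15 - 57) - 22 ≡ 49. → (57, 49)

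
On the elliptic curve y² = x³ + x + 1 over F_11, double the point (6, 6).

(0, 10)

tangent at (6, 6): λ = (3·6² + 1)/(2·6) ≡ 10/1. 1⁻¹ ≡ 1 (mod 11), so λ ≡ 10·1 ≡ 10.
  x = λ² - 6 - 6 = 100 - 12 ≡ 0; y = λ·(6 - 0) - 6 ≡ 10. → (0, 10)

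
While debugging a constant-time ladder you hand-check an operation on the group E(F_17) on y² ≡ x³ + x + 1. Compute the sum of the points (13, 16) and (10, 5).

(13, 16) + (10, 5). λ = (5 - 16)/(10 - 13) ≡ 6/14 mod 17. 14⁻¹ ≡ 11 (mod 17), so λ ≡ 15.
  x = λ² - 13 - 10 = 225 - 23 ≡ 15; y = λ·(13 - 15) - 16 ≡ 5. → (15, 5)

(15, 5)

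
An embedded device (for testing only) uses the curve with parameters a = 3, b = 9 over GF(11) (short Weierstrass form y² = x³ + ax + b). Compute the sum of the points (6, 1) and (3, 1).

(6, 1) + (3, 1). λ = (1 - 1)/(3 - 6) ≡ 0/8 mod 11. 8⁻¹ ≡ 7 (mod 11), so λ ≡ 0.
  x = λ² - 6 - 3 = 0 - 9 ≡ 2; y = λ·(6 - 2) - 1 ≡ 10. → (2, 10)

(2, 10)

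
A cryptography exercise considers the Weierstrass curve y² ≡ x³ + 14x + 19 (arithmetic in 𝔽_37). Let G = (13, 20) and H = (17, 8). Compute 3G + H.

(13, 17)

First 3G:
Repeated addition: build up to 3G.
2G: tangent at (13, 20): λ = (3·13² + 14)/(2·20) ≡ 3/3. 3⁻¹ ≡ 25 (mod 37), so λ ≡ 3·25 ≡ 1.
  x = λ² - 13 - 13 = 1 - 26 ≡ 12; y = λ·(13 - 12) - 20 ≡ 18. → (12, 18)
3G: (12, 18) + (13, 20). λ = (20 - 18)/(13 - 12) ≡ 2/1 mod 37. 1⁻¹ ≡ 1 (mod 37), so λ ≡ 2.
  x = λ² - 12 - 13 = 4 - 25 ≡ 16; y = λ·(12 - 16) - 18 ≡ 11. → (16, 11)
3G = (16, 11).
Finally 3G + H:
(16, 11) + (17, 8). λ = (8 - 11)/(17 - 16) ≡ 34/1 mod 37. 1⁻¹ ≡ 1 (mod 37), so λ ≡ 34.
  x = λ² - 16 - 17 = 1156 - 33 ≡ 13; y = λ·(16 - 13) - 11 ≡ 17. → (13, 17)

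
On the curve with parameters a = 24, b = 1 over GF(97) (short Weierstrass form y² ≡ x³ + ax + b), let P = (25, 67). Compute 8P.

Double-and-add on 8 = (1000)₂. Start with P = (25, 67) for the leading 1-bit.
double: tangent at (25, 67): λ = (3·25² + 24)/(2·67) ≡ 56/37. 37⁻¹ ≡ 21 (mod 97) since 37·21 = 777 ≡ 1, so λ ≡ 56·21 ≡ 12.
  x = λ² - 25 - 25 = 144 - 50 ≡ 94; y = λ·(25 - 94) - 67 ≡ 75. → (94, 75)
double: tangent at (94, 75): λ = (3·94² + 24)/(2·75) ≡ 51/53. 53⁻¹ ≡ 11 (mod 97) since 53·11 = 583 ≡ 1, so λ ≡ 51·11 ≡ 76.
  x = λ² - 94 - 94 = 5776 - 188 ≡ 59; y = λ·(94 - 59) - 75 ≡ 63. → (59, 63)
double: tangent at (59, 63): λ = (3·59² + 24)/(2·63) ≡ 88/29. 29⁻¹ ≡ 87 (mod 97), so λ ≡ 88·87 ≡ 90.
  x = λ² - 59 - 59 = 8100 - 118 ≡ 28; y = λ·(59 - 28) - 63 ≡ 11. → (28, 11)

(28, 11)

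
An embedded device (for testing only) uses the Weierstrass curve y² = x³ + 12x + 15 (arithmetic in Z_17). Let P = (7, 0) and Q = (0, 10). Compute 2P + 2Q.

First 2P:
Repeated addition: build up to 2P.
2P: (7, 0) + (7, 0): same x and y₁ ≡ -y₂, so the sum is 𝒪.
2P = 𝒪.
Next 2Q:
Repeated addition: build up to 2Q.
2Q: tangent at (0, 10): λ = (3·0² + 12)/(2·10) ≡ 12/3. 3⁻¹ ≡ 6 (mod 17) since 3·6 = 18 ≡ 1, so λ ≡ 12·6 ≡ 4.
  x = λ² - 0 - 0 = 16 - 0 ≡ 16; y = λ·(0 - 16) - 10 ≡ 11. → (16, 11)
2Q = (16, 11).
Finally 2P + 2Q:
𝒪 + (16, 11) = (16, 11) (identity).

(16, 11)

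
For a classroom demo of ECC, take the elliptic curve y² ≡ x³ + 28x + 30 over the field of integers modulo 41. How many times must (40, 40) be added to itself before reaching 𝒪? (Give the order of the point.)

2P: tangent at (40, 40): λ = (3·40² + 28)/(2·40) ≡ 31/39. 39⁻¹ ≡ 20 (mod 41) since 39·20 = 780 ≡ 1, so λ ≡ 31·20 ≡ 5.
  x = λ² - 40 - 40 = 25 - 80 ≡ 27; y = λ·(40 - 27) - 40 ≡ 25. → (27, 25)
3P: (27, 25) + (40, 40). λ = (40 - 25)/(40 - 27) ≡ 15/13 mod 41. 13⁻¹ ≡ 19 (mod 41) since 13·19 = 247 ≡ 1, so λ ≡ 39.
  x = λ² - 27 - 40 = 1521 - 67 ≡ 19; y = λ·(27 - 19) - 25 ≡ 0. → (19, 0)
4P: (19, 0) + (40, 40). λ = (40 - 0)/(40 - 19) ≡ 40/21 mod 41. 21⁻¹ ≡ 2 (mod 41) since 21·2 = 42 ≡ 1, so λ ≡ 39.
  x = λ² - 19 - 40 = 1521 - 59 ≡ 27; y = λ·(19 - 27) - 0 ≡ 16. → (27, 16)
5P: (27, 16) + (40, 40). λ = (40 - 16)/(40 - 27) ≡ 24/13 mod 41. 13⁻¹ ≡ 19 (mod 41) since 13·19 = 247 ≡ 1, so λ ≡ 5.
  x = λ² - 27 - 40 = 25 - 67 ≡ 40; y = λ·(27 - 40) - 16 ≡ 1. → (40, 1)
6P: (40, 1) + (40, 40): same x and y₁ ≡ -y₂, so the sum is 𝒪.
6P = 𝒪, so the order is 6.

6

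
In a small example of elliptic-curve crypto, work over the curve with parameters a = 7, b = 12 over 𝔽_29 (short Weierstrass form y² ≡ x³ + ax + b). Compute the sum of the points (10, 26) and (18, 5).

(2, 11)

(10, 26) + (18, 5). λ = (5 - 26)/(18 - 10) ≡ 8/8 mod 29. 8⁻¹ ≡ 11 (mod 29), so λ ≡ 1.
  x = λ² - 10 - 18 = 1 - 28 ≡ 2; y = λ·(10 - 2) - 26 ≡ 11. → (2, 11)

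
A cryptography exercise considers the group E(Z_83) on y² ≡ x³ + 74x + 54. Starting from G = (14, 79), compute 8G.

Repeated addition: build up to 8G.
2G: tangent at (14, 79): λ = (3·14² + 74)/(2·79) ≡ 81/75. 75⁻¹ ≡ 31 (mod 83), so λ ≡ 81·31 ≡ 21.
  x = λ² - 14 - 14 = 441 - 28 ≡ 81; y = λ·(14 - 81) - 79 ≡ 8. → (81, 8)
3G: (81, 8) + (14, 79). λ = (79 - 8)/(14 - 81) ≡ 71/16 mod 83. 16⁻¹ ≡ 26 (mod 83), so λ ≡ 20.
  x = λ² - 81 - 14 = 400 - 95 ≡ 56; y = λ·(81 - 56) - 8 ≡ 77. → (56, 77)
4G: (56, 77) + (14, 79). λ = (79 - 77)/(14 - 56) ≡ 2/41 mod 83. 41⁻¹ ≡ 81 (mod 83), so λ ≡ 79.
  x = λ² - 56 - 14 = 6241 - 70 ≡ 29; y = λ·(56 - 29) - 77 ≡ 64. → (29, 64)
5G: (29, 64) + (14, 79). λ = (79 - 64)/(14 - 29) ≡ 15/68 mod 83. 68⁻¹ ≡ 11 (mod 83), so λ ≡ 82.
  x = λ² - 29 - 14 = 6724 - 43 ≡ 41; y = λ·(29 - 41) - 64 ≡ 31. → (41, 31)
6G: (41, 31) + (14, 79). λ = (79 - 31)/(14 - 41) ≡ 48/56 mod 83. 56⁻¹ ≡ 43 (mod 83) since 56·43 = 2408 ≡ 1, so λ ≡ 72.
  x = λ² - 41 - 14 = 5184 - 55 ≡ 66; y = λ·(41 - 66) - 31 ≡ 78. → (66, 78)
7G: (66, 78) + (14, 79). λ = (79 - 78)/(14 - 66) ≡ 1/31 mod 83. 31⁻¹ ≡ 75 (mod 83), so λ ≡ 75.
  x = λ² - 66 - 14 = 5625 - 80 ≡ 67; y = λ·(66 - 67) - 78 ≡ 13. → (67, 13)
8G: (67, 13) + (14, 79). λ = (79 - 13)/(14 - 67) ≡ 66/30 mod 83. 30⁻¹ ≡ 36 (mod 83) since 30·36 = 1080 ≡ 1, so λ ≡ 52.
  x = λ² - 67 - 14 = 2704 - 81 ≡ 50; y = λ·(67 - 50) - 13 ≡ 41. → (50, 41)

(50, 41)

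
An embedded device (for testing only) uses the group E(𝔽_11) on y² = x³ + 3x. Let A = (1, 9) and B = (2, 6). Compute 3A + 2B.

First 3A:
Repeated addition: build up to 3A.
2A: tangent at (1, 9): λ = (3·1² + 3)/(2·9) ≡ 6/7. 7⁻¹ ≡ 8 (mod 11), so λ ≡ 6·8 ≡ 4.
  x = λ² - 1 - 1 = 16 - 2 ≡ 3; y = λ·(1 - 3) - 9 ≡ 5. → (3, 5)
3A: (3, 5) + (1, 9). λ = (9 - 5)/(1 - 3) ≡ 4/9 mod 11. 9⁻¹ ≡ 5 (mod 11) since 9·5 = 45 ≡ 1, so λ ≡ 9.
  x = λ² - 3 - 1 = 81 - 4 ≡ 0; y = λ·(3 - 0) - 5 ≡ 0. → (0, 0)
3A = (0, 0).
Next 2B:
Repeated addition: build up to 2B.
2B: tangent at (2, 6): λ = (3·2² + 3)/(2·6) ≡ 4/1. 1⁻¹ ≡ 1 (mod 11), so λ ≡ 4·1 ≡ 4.
  x = λ² - 2 - 2 = 16 - 4 ≡ 1; y = λ·(2 - 1) - 6 ≡ 9. → (1, 9)
2B = (1, 9).
Finally 3A + 2B:
(0, 0) + (1, 9). λ = (9 - 0)/(1 - 0) ≡ 9/1 mod 11. 1⁻¹ ≡ 1 (mod 11), so λ ≡ 9.
  x = λ² - 0 - 1 = 81 - 1 ≡ 3; y = λ·(0 - 3) - 0 ≡ 6. → (3, 6)

(3, 6)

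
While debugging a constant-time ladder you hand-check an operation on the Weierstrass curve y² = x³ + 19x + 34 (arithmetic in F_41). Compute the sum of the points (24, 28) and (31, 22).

(11, 37)

(24, 28) + (31, 22). λ = (22 - 28)/(31 - 24) ≡ 35/7 mod 41. 7⁻¹ ≡ 6 (mod 41) since 7·6 = 42 ≡ 1, so λ ≡ 5.
  x = λ² - 24 - 31 = 25 - 55 ≡ 11; y = λ·(24 - 11) - 28 ≡ 37. → (11, 37)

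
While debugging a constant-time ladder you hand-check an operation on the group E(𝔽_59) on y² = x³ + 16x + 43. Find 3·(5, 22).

Write P = (5, 22).
Repeated addition: build up to 3P.
2P: tangent at (5, 22): λ = (3·5² + 16)/(2·22) ≡ 32/44. 44⁻¹ ≡ 55 (mod 59), so λ ≡ 32·55 ≡ 49.
  x = λ² - 5 - 5 = 2401 - 10 ≡ 31; y = λ·(5 - 31) - 22 ≡ 2. → (31, 2)
3P: (31, 2) + (5, 22). λ = (22 - 2)/(5 - 31) ≡ 20/33 mod 59. 33⁻¹ ≡ 34 (mod 59), so λ ≡ 31.
  x = λ² - 31 - 5 = 961 - 36 ≡ 40; y = λ·(31 - 40) - 2 ≡ 14. → (40, 14)

(40, 14)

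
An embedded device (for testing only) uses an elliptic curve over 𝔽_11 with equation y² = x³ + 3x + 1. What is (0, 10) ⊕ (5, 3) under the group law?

(0, 10) + (5, 3). λ = (3 - 10)/(5 - 0) ≡ 4/5 mod 11. 5⁻¹ ≡ 9 (mod 11) since 5·9 = 45 ≡ 1, so λ ≡ 3.
  x = λ² - 0 - 5 = 9 - 5 ≡ 4; y = λ·(0 - 4) - 10 ≡ 0. → (4, 0)

(4, 0)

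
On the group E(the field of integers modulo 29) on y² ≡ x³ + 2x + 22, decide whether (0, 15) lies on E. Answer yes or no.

y² = 15² ≡ 22; x³ + 2x + 22 = 22 ≡ 22 (mod 29). 22 = 22.

yes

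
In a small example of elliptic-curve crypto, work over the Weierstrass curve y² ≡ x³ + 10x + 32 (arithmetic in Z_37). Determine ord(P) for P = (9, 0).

2

2P: (9, 0) + (9, 0): same x and y₁ ≡ -y₂, so the sum is ∞.
2P = ∞, so the order is 2.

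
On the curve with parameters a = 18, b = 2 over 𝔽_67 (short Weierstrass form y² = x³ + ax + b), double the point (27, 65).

tangent at (27, 65): λ = (3·27² + 18)/(2·65) ≡ 61/63. 63⁻¹ ≡ 50 (mod 67) since 63·50 = 3150 ≡ 1, so λ ≡ 61·50 ≡ 35.
  x = λ² - 27 - 27 = 1225 - 54 ≡ 32; y = λ·(27 - 32) - 65 ≡ 28. → (32, 28)

(32, 28)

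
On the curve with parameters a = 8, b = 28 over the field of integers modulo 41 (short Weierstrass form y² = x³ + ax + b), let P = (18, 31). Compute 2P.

(28, 8)

tangent at (18, 31): λ = (3·18² + 8)/(2·31) ≡ 37/21. 21⁻¹ ≡ 2 (mod 41) since 21·2 = 42 ≡ 1, so λ ≡ 37·2 ≡ 33.
  x = λ² - 18 - 18 = 1089 - 36 ≡ 28; y = λ·(18 - 28) - 31 ≡ 8. → (28, 8)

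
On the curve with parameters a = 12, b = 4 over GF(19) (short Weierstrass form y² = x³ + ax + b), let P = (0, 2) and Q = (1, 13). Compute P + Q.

(0, 2) + (1, 13). λ = (13 - 2)/(1 - 0) ≡ 11/1 mod 19. 1⁻¹ ≡ 1 (mod 19), so λ ≡ 11.
  x = λ² - 0 - 1 = 121 - 1 ≡ 6; y = λ·(0 - 6) - 2 ≡ 8. → (6, 8)

(6, 8)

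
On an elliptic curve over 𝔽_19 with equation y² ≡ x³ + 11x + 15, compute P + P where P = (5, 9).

tangent at (5, 9): λ = (3·5² + 11)/(2·9) ≡ 10/18. 18⁻¹ ≡ 18 (mod 19) since 18·18 = 324 ≡ 1, so λ ≡ 10·18 ≡ 9.
  x = λ² - 5 - 5 = 81 - 10 ≡ 14; y = λ·(5 - 14) - 9 ≡ 5. → (14, 5)

(14, 5)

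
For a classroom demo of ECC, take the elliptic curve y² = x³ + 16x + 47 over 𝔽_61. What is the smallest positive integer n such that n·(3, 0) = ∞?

2

2P: (3, 0) + (3, 0): same x and y₁ ≡ -y₂, so the sum is ∞.
2P = ∞, so the order is 2.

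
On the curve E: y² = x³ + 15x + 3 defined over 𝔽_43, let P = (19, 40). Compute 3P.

Repeated addition: build up to 3P.
2P: tangent at (19, 40): λ = (3·19² + 15)/(2·40) ≡ 23/37. 37⁻¹ ≡ 7 (mod 43), so λ ≡ 23·7 ≡ 32.
  x = λ² - 19 - 19 = 1024 - 38 ≡ 40; y = λ·(19 - 40) - 40 ≡ 19. → (40, 19)
3P: (40, 19) + (19, 40). λ = (40 - 19)/(19 - 40) ≡ 21/22 mod 43. 22⁻¹ ≡ 2 (mod 43), so λ ≡ 42.
  x = λ² - 40 - 19 = 1764 - 59 ≡ 28; y = λ·(40 - 28) - 19 ≡ 12. → (28, 12)

(28, 12)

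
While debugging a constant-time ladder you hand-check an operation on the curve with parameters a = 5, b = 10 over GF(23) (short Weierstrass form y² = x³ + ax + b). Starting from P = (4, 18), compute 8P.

Repeated addition: build up to 8P.
2P: tangent at (4, 18): λ = (3·4² + 5)/(2·18) ≡ 7/13. 13⁻¹ ≡ 16 (mod 23) since 13·16 = 208 ≡ 1, so λ ≡ 7·16 ≡ 20.
  x = λ² - 4 - 4 = 400 - 8 ≡ 1; y = λ·(4 - 1) - 18 ≡ 19. → (1, 19)
3P: (1, 19) + (4, 18). λ = (18 - 19)/(4 - 1) ≡ 22/3 mod 23. 3⁻¹ ≡ 8 (mod 23) since 3·8 = 24 ≡ 1, so λ ≡ 15.
  x = λ² - 1 - 4 = 225 - 5 ≡ 13; y = λ·(1 - 13) - 19 ≡ 8. → (13, 8)
4P: (13, 8) + (4, 18). λ = (18 - 8)/(4 - 13) ≡ 10/14 mod 23. 14⁻¹ ≡ 5 (mod 23), so λ ≡ 4.
  x = λ² - 13 - 4 = 16 - 17 ≡ 22; y = λ·(13 - 22) - 8 ≡ 2. → (22, 2)
5P: (22, 2) + (4, 18). λ = (18 - 2)/(4 - 22) ≡ 16/5 mod 23. 5⁻¹ ≡ 14 (mod 23), so λ ≡ 17.
  x = λ² - 22 - 4 = 289 - 26 ≡ 10; y = λ·(22 - 10) - 2 ≡ 18. → (10, 18)
6P: (10, 18) + (4, 18). λ = (18 - 18)/(4 - 10) ≡ 0/17 mod 23. 17⁻¹ ≡ 19 (mod 23), so λ ≡ 0.
  x = λ² - 10 - 4 = 0 - 14 ≡ 9; y = λ·(10 - 9) - 18 ≡ 5. → (9, 5)
7P: (9, 5) + (4, 18). λ = (18 - 5)/(4 - 9) ≡ 13/18 mod 23. 18⁻¹ ≡ 9 (mod 23), so λ ≡ 2.
  x = λ² - 9 - 4 = 4 - 13 ≡ 14; y = λ·(9 - 14) - 5 ≡ 8. → (14, 8)
8P: (14, 8) + (4, 18). λ = (18 - 8)/(4 - 14) ≡ 10/13 mod 23. 13⁻¹ ≡ 16 (mod 23) since 13·16 = 208 ≡ 1, so λ ≡ 22.
  x = λ² - 14 - 4 = 484 - 18 ≡ 6; y = λ·(14 - 6) - 8 ≡ 7. → (6, 7)

(6, 7)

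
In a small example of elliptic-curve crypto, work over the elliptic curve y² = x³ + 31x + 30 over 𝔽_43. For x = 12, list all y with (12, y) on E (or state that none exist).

x³ + 31x + 30 = 2130 ≡ 23 (mod 43).
Square roots of 23 mod 43: 18 and 25 (since 18² = 324 ≡ 23).

18, 25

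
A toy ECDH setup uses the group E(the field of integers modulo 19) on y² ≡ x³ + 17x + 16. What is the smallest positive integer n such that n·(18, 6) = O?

2P: tangent at (18, 6): λ = (3·18² + 17)/(2·6) ≡ 1/12. 12⁻¹ ≡ 8 (mod 19) since 12·8 = 96 ≡ 1, so λ ≡ 1·8 ≡ 8.
  x = λ² - 18 - 18 = 64 - 36 ≡ 9; y = λ·(18 - 9) - 6 ≡ 9. → (9, 9)
3P: (9, 9) + (18, 6). λ = (6 - 9)/(18 - 9) ≡ 16/9 mod 19. 9⁻¹ ≡ 17 (mod 19) since 9·17 = 153 ≡ 1, so λ ≡ 6.
  x = λ² - 9 - 18 = 36 - 27 ≡ 9; y = λ·(9 - 9) - 9 ≡ 10. → (9, 10)
4P: (9, 10) + (18, 6). λ = (6 - 10)/(18 - 9) ≡ 15/9 mod 19. 9⁻¹ ≡ 17 (mod 19) since 9·17 = 153 ≡ 1, so λ ≡ 8.
  x = λ² - 9 - 18 = 64 - 27 ≡ 18; y = λ·(9 - 18) - 10 ≡ 13. → (18, 13)
5P: (18, 13) + (18, 6): same x and y₁ ≡ -y₂, so the sum is O.
5P = O, so the order is 5.

5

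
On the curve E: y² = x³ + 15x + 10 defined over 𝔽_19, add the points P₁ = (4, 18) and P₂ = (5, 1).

(14, 0)

(4, 18) + (5, 1). λ = (1 - 18)/(5 - 4) ≡ 2/1 mod 19. 1⁻¹ ≡ 1 (mod 19) since 1·1 = 1 ≡ 1, so λ ≡ 2.
  x = λ² - 4 - 5 = 4 - 9 ≡ 14; y = λ·(4 - 14) - 18 ≡ 0. → (14, 0)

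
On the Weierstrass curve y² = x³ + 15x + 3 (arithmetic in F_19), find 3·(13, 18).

Write Q = (13, 18).
Repeated addition: build up to 3Q.
2Q: tangent at (13, 18): λ = (3·13² + 15)/(2·18) ≡ 9/17. 17⁻¹ ≡ 9 (mod 19) since 17·9 = 153 ≡ 1, so λ ≡ 9·9 ≡ 5.
  x = λ² - 13 - 13 = 25 - 26 ≡ 18; y = λ·(13 - 18) - 18 ≡ 14. → (18, 14)
3Q: (18, 14) + (13, 18). λ = (18 - 14)/(13 - 18) ≡ 4/14 mod 19. 14⁻¹ ≡ 15 (mod 19) since 14·15 = 210 ≡ 1, so λ ≡ 3.
  x = λ² - 18 - 13 = 9 - 31 ≡ 16; y = λ·(18 - 16) - 14 ≡ 11. → (16, 11)

(16, 11)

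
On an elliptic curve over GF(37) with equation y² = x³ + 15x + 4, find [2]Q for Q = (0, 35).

tangent at (0, 35): λ = (3·0² + 15)/(2·35) ≡ 15/33. 33⁻¹ ≡ 9 (mod 37) since 33·9 = 297 ≡ 1, so λ ≡ 15·9 ≡ 24.
  x = λ² - 0 - 0 = 576 - 0 ≡ 21; y = λ·(0 - 21) - 35 ≡ 16. → (21, 16)

(21, 16)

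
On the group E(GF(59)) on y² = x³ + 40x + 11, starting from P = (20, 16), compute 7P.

(11, 22)

Repeated addition: build up to 7P.
2P: tangent at (20, 16): λ = (3·20² + 40)/(2·16) ≡ 1/32. 32⁻¹ ≡ 24 (mod 59), so λ ≡ 1·24 ≡ 24.
  x = λ² - 20 - 20 = 576 - 40 ≡ 5; y = λ·(20 - 5) - 16 ≡ 49. → (5, 49)
3P: (5, 49) + (20, 16). λ = (16 - 49)/(20 - 5) ≡ 26/15 mod 59. 15⁻¹ ≡ 4 (mod 59) since 15·4 = 60 ≡ 1, so λ ≡ 45.
  x = λ² - 5 - 20 = 2025 - 25 ≡ 53; y = λ·(5 - 53) - 49 ≡ 33. → (53, 33)
4P: (53, 33) + (20, 16). λ = (16 - 33)/(20 - 53) ≡ 42/26 mod 59. 26⁻¹ ≡ 25 (mod 59), so λ ≡ 47.
  x = λ² - 53 - 20 = 2209 - 73 ≡ 12; y = λ·(53 - 12) - 33 ≡ 6. → (12, 6)
5P: (12, 6) + (20, 16). λ = (16 - 6)/(20 - 12) ≡ 10/8 mod 59. 8⁻¹ ≡ 37 (mod 59), so λ ≡ 16.
  x = λ² - 12 - 20 = 256 - 32 ≡ 47; y = λ·(12 - 47) - 6 ≡ 24. → (47, 24)
6P: (47, 24) + (20, 16). λ = (16 - 24)/(20 - 47) ≡ 51/32 mod 59. 32⁻¹ ≡ 24 (mod 59), so λ ≡ 44.
  x = λ² - 47 - 20 = 1936 - 67 ≡ 40; y = λ·(47 - 40) - 24 ≡ 48. → (40, 48)
7P: (40, 48) + (20, 16). λ = (16 - 48)/(20 - 40) ≡ 27/39 mod 59. 39⁻¹ ≡ 56 (mod 59), so λ ≡ 37.
  x = λ² - 40 - 20 = 1369 - 60 ≡ 11; y = λ·(40 - 11) - 48 ≡ 22. → (11, 22)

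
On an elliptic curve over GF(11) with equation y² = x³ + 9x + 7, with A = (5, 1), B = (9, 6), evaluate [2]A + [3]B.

(9, 6)

First 2A:
Repeated addition: build up to 2A.
2A: tangent at (5, 1): λ = (3·5² + 9)/(2·1) ≡ 7/2. 2⁻¹ ≡ 6 (mod 11) since 2·6 = 12 ≡ 1, so λ ≡ 7·6 ≡ 9.
  x = λ² - 5 - 5 = 81 - 10 ≡ 5; y = λ·(5 - 5) - 1 ≡ 10. → (5, 10)
2A = (5, 10).
Next 3B:
Repeated addition: build up to 3B.
2B: tangent at (9, 6): λ = (3·9² + 9)/(2·6) ≡ 10/1. 1⁻¹ ≡ 1 (mod 11), so λ ≡ 10·1 ≡ 10.
  x = λ² - 9 - 9 = 100 - 18 ≡ 5; y = λ·(9 - 5) - 6 ≡ 1. → (5, 1)
3B: (5, 1) + (9, 6). λ = (6 - 1)/(9 - 5) ≡ 5/4 mod 11. 4⁻¹ ≡ 3 (mod 11), so λ ≡ 4.
  x = λ² - 5 - 9 = 16 - 14 ≡ 2; y = λ·(5 - 2) - 1 ≡ 0. → (2, 0)
3B = (2, 0).
Finally 2A + 3B:
(5, 10) + (2, 0). λ = (0 - 10)/(2 - 5) ≡ 1/8 mod 11. 8⁻¹ ≡ 7 (mod 11) since 8·7 = 56 ≡ 1, so λ ≡ 7.
  x = λ² - 5 - 2 = 49 - 7 ≡ 9; y = λ·(5 - 9) - 10 ≡ 6. → (9, 6)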